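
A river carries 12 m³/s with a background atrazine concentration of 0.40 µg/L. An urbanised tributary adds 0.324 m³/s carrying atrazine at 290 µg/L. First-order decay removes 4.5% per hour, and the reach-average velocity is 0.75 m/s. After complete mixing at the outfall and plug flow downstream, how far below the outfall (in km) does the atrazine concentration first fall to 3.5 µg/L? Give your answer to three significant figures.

Flow-weighted average: C = (12.00·0.4000 + 0.3240·290.0) / 12.32 = 98.76/12.32 = 8.014 µg/L.
4.5%/h lost → k = −ln(1 − 0.045) = 0.04604 h⁻¹.
Set 8.014·exp(−k·t) = 3.5 → t = ln(8.014/3.5)/k = 64770 s = 17.99 h.
Distance = v·t = 0.75·64770 = 48580 m = 48.58 km.

48.6 km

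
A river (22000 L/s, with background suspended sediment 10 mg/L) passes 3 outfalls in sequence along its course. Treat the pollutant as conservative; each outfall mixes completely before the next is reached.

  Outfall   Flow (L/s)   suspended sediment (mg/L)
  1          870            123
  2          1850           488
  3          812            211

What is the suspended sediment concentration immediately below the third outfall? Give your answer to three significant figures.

Below outfall 1: Q → 22870 L/s, C = (22000·10.00 + 870.0·123.0)/22870 = 14.30 mg/L.
Below outfall 2: Q → 24720 L/s, C = (22870·14.30 + 1850·488.0)/24720 = 49.75 mg/L.
Below outfall 3: Q → 25530 L/s, C = (24720·49.75 + 812.0·211.0)/25530 = 54.88 mg/L.

54.9 mg/L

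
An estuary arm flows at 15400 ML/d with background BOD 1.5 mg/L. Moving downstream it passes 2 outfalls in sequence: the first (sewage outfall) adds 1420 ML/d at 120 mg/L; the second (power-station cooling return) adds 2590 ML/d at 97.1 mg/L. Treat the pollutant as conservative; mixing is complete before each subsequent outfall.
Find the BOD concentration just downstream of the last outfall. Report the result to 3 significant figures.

22.9 mg/L

Below outfall 1: Q → 16820 ML/d, C = (15400·1.500 + 1420·120.0)/16820 = 11.50 mg/L.
Below outfall 2: Q → 19410 ML/d, C = (16820·11.50 + 2590·97.10)/19410 = 22.93 mg/L.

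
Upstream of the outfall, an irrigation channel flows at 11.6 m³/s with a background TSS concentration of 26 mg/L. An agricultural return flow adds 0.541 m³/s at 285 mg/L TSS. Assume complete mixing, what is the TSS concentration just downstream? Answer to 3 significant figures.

37.5 mg/L

Conservation of mass: C = (11.60·26.00 + 0.5410·285.0) / 12.14 = 455.8/12.14 = 37.54 mg/L.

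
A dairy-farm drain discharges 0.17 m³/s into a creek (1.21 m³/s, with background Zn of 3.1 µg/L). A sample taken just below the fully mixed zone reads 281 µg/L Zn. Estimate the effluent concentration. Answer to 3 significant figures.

Mass balance: 1.210·3.100 + 0.1700·Cₑ = 1.380·281.0
→ Cₑ = (1.380·281.0 − 1.210·3.100) / 0.1700 = 2259 µg/L.

2260 µg/L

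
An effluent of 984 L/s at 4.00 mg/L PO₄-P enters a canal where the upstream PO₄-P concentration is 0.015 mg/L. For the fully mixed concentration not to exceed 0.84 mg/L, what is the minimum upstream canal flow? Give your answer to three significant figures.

Set C_mix = 0.84: (Q·0.01500 + 984.0·4.000) / (Q + 984.0) = 0.84
→ Q = 984.0·(4.000 − 0.84)/(0.84 − 0.01500) = 3769 L/s.

3770 L/s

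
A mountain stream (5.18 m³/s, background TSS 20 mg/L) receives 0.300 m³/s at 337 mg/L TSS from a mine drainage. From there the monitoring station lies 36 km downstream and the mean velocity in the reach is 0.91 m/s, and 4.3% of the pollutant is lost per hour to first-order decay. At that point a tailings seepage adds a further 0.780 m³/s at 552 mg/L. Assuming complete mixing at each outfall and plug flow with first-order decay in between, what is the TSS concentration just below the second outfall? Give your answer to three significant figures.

89.0 mg/L

Flow-weighted average: C = (5.180·20.00 + 0.3000·337.0) / 5.480 = 204.7/5.480 = 37.35 mg/L; combined flow 5.480 m³/s.
Travel time t = 36·1000 / 0.91 = 39560 s = 10.99 h.
4.3%/h lost → k = −ln(1 − 0.043) = 0.04395 h⁻¹.
After decay, C = 37.35 × e^(−kt) = 37.35 × 0.6169 = 23.05 mg/L.
At the second outfall, C = (5.480·23.05 + 0.7800·552.0) / (5.480 + 0.7800) = 88.95 mg/L.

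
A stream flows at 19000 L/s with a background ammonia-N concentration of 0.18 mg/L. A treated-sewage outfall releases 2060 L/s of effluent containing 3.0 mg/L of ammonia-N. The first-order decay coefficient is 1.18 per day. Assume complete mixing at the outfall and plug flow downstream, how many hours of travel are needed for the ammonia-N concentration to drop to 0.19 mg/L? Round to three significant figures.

Mass balance: C = (19000·0.1800 + 2060·3.000) / 21060 = 9600/21060 = 0.4558 mg/L.
0.4558·exp(−k·t) = 0.19 → t = ln(0.4558/0.19)/k = 64080 s = 17.80 h.

17.8 h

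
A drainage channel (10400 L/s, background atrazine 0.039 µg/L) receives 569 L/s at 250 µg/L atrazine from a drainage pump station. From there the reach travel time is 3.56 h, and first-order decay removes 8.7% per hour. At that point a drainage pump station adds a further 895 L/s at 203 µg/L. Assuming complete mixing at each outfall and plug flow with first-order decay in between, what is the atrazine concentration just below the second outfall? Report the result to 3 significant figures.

Flow-weighted average: C = (10400·0.03900 + 569.0·250.0) / 10970 = 142700/10970 = 13.01 µg/L; combined flow 10970 L/s.
8.7%/h lost → k = −ln(1 − 0.087) = 0.09102 h⁻¹.
First-order decay: C = 13.01·exp(−k·t) = 13.01·0.7232 = 9.406 µg/L.
Second outfall: C = (10970·9.406 + 895.0·203.0)/11860 = 24.01 µg/L.

24.0 µg/L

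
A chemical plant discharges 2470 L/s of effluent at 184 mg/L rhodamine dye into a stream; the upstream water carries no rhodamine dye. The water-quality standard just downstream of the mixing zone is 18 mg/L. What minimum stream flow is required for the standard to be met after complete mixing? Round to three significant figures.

Set C_mix = 18: (Q·0 + 2470·184.0) / (Q + 2470) = 18
→ Q = 2470·(184.0 − 18)/(18 − 0) = 22780 L/s.

22800 L/s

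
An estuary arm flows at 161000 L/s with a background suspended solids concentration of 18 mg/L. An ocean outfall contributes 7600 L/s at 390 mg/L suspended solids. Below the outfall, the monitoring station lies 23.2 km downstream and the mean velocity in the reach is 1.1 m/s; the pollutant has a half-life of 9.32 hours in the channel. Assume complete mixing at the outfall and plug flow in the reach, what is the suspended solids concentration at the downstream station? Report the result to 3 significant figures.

22.5 mg/L

Flow-weighted average: C = (161000·18.00 + 7600·390.0) / 168600 = 5862000/168600 = 34.77 mg/L.
Travel time t = 23.2·1000 / 1.1 = 21090 s = 5.859 h.
Half-life 9.32 h → k = ln 2 / 9.32 = 0.07437 h⁻¹ = 1.785 d⁻¹.
After decay, C = 34.77 × e^(−kt) = 34.77 × 0.6468 = 22.49 mg/L.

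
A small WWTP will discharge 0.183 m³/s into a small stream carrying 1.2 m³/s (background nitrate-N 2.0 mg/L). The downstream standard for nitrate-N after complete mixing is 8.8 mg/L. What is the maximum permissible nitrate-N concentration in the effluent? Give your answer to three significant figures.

At the limit, (Qr·Cr + Qe·Cₑ)/(Qr + Qe) = 8.8:
Cₑ = (1.383·8.8 − 1.200·2.000) / 0.1830 = 53.39 mg/L.

53.4 mg/L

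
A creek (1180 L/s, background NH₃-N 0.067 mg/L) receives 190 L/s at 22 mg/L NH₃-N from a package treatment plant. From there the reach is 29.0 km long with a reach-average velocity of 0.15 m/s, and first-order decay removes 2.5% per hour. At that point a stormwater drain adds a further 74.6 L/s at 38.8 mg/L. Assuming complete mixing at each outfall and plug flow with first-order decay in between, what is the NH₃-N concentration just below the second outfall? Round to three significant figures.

2.76 mg/L

Mass balance: C = (1180·0.06700 + 190.0·22.00) / 1370 = 4259/1370 = 3.109 mg/L; combined flow 1370 L/s.
Travel time t = 29.0·1000 / 0.15 = 193300 s = 53.70 h.
2.5%/h lost → k = −ln(1 − 0.025) = 0.02532 h⁻¹.
Decay over the reach: 3.109·exp(−kt) = 3.109·0.2567 = 0.7982 mg/L.
At the second outfall, C = (1370·0.7982 + 74.60·38.80) / (1370 + 74.60) = 2.761 mg/L.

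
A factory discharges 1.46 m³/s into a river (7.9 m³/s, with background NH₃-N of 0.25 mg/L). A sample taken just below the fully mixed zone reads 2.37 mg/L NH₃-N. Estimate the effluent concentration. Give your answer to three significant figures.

13.8 mg/L

Mass balance: 7.900·0.2500 + 1.460·Cₑ = 9.360·2.370
→ Cₑ = (9.360·2.370 − 7.900·0.2500) / 1.460 = 13.84 mg/L.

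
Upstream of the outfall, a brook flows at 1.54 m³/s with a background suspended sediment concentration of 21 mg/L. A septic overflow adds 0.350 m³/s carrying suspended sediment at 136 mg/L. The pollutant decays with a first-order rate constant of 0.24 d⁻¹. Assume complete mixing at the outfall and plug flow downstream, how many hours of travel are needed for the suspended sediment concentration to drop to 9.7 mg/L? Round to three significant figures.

147 h

Flow-weighted average: C = (1.540·21.00 + 0.3500·136.0) / 1.890 = 79.94/1.890 = 42.30 mg/L.
42.30·exp(−k·t) = 9.7 → t = ln(42.30/9.7)/k = 530100 s = 147.3 h.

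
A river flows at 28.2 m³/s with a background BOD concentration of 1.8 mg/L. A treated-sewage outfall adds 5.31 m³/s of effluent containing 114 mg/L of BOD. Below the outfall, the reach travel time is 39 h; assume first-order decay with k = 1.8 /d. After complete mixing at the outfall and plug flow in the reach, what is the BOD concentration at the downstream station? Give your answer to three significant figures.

1.05 mg/L

Flow-weighted average: C = (28.20·1.800 + 5.310·114.0) / 33.51 = 656.1/33.51 = 19.58 mg/L.
After decay, C = 19.58 × e^(−kt) = 19.58 × 0.05366 = 1.051 mg/L.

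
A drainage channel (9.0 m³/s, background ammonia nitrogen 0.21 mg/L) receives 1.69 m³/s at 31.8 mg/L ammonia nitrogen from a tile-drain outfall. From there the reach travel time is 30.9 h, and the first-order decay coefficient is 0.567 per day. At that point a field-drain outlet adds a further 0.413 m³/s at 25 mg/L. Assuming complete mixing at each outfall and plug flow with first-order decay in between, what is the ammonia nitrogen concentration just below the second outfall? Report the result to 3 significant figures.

After mixing, C = (9.000·0.2100 + 1.690·31.80) / 10.69 = 55.63/10.69 = 5.204 mg/L; combined flow 10.69 m³/s.
Applying C = C₀e^(−kt): 5.204 × 0.4819 = 2.508 mg/L.
Second outfall: C = (10.69·2.508 + 0.4130·25.00)/11.10 = 3.345 mg/L.

3.34 mg/L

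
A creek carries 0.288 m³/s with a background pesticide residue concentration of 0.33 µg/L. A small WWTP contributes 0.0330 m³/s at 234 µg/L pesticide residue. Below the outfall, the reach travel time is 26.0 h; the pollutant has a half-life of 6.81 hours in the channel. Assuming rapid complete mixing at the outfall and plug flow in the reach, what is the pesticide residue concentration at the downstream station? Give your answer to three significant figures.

1.73 µg/L

Conservation of mass: C = (0.2880·0.3300 + 0.03300·234.0) / 0.3210 = 7.817/0.3210 = 24.35 µg/L.
Half-life 6.81 h → k = ln 2 / 6.81 = 0.1018 h⁻¹ = 2.443 d⁻¹.
Decay over the reach: 24.35·exp(−kt) = 24.35·0.07091 = 1.727 µg/L.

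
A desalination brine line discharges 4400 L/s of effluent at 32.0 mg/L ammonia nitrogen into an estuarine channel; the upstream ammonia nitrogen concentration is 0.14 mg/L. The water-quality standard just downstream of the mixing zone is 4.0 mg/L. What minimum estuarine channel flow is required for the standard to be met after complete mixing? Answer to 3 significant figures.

31900 L/s

Set C_mix = 4.0: (Q·0.1400 + 4400·32.00) / (Q + 4400) = 4.0
→ Q = 4400·(32.00 − 4.0)/(4.0 − 0.1400) = 31920 L/s.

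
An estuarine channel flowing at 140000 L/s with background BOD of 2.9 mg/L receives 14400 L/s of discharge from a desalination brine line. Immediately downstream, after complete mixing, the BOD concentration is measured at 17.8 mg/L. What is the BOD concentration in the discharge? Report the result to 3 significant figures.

163 mg/L

Mass balance: 140000·2.900 + 14400·Cₑ = 154400·17.80
→ Cₑ = (154400·17.80 − 140000·2.900) / 14400 = 162.7 mg/L.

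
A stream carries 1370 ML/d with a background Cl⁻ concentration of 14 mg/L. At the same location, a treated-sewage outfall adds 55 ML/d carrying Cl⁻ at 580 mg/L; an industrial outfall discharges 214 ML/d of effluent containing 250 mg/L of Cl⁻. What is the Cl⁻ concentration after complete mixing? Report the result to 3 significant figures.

63.8 mg/L

Conservation of mass: C = (1370·14.00 + 55.00·580.0 + 214.0·250.0) / 1639 = 104600/1639 = 63.81 mg/L.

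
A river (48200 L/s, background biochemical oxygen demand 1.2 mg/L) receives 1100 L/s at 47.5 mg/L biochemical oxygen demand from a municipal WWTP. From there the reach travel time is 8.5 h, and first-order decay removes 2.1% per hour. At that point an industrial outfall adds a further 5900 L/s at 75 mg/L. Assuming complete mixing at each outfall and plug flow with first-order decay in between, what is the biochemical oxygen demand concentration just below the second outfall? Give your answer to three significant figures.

9.68 mg/L

Mixed concentration C = ΣQC/ΣQ = (48200·1.200 + 1100·47.50) / 49300 = 110100/49300 = 2.233 mg/L; combined flow 49300 L/s.
2.1%/h lost → k = −ln(1 − 0.021) = 0.02122 h⁻¹.
After decay, C = 2.233 × e^(−kt) = 2.233 × 0.8349 = 1.864 mg/L.
At the second outfall, C = (49300·1.864 + 5900·75.00) / (49300 + 5900) = 9.681 mg/L.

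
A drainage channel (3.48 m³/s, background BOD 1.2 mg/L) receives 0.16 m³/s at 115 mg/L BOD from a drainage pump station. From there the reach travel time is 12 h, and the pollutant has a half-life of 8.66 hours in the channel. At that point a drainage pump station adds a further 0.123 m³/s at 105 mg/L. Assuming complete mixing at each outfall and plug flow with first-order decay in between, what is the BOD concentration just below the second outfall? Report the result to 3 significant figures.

Mass balance: C = (3.480·1.200 + 0.1600·115.0) / 3.640 = 22.58/3.640 = 6.202 mg/L; combined flow 3.640 m³/s.
Half-life 8.66 h → k = ln 2 / 8.66 = 0.08004 h⁻¹ = 1.921 d⁻¹.
Decay over the reach: 6.202·exp(−kt) = 6.202·0.3827 = 2.374 mg/L.
At the second outfall, C = (3.640·2.374 + 0.1230·105.0) / (3.640 + 0.1230) = 5.728 mg/L.

5.73 mg/L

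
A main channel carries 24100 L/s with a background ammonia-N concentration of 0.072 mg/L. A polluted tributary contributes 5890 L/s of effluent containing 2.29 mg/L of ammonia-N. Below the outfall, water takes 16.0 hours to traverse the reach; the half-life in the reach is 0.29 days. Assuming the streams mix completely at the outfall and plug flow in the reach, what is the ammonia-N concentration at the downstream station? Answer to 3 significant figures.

0.103 mg/L

Conservation of mass: C = (24100·0.07200 + 5890·2.290) / 29990 = 15220/29990 = 0.5076 mg/L.
Half-life 0.29 d → k = ln 2 / 0.29 = 2.390 d⁻¹.
After decay, C = 0.5076 × e^(−kt) = 0.5076 × 0.2032 = 0.1032 mg/L.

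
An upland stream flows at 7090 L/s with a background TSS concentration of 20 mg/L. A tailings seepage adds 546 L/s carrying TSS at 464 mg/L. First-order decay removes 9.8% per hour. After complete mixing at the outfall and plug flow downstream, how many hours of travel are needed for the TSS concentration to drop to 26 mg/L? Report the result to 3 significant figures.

6.67 h

Conservation of mass: C = (7090·20.00 + 546.0·464.0) / 7636 = 395100/7636 = 51.75 mg/L.
9.8%/h lost → k = −ln(1 − 0.098) = 0.1031 h⁻¹.
51.75·exp(−k·t) = 26 → t = ln(51.75/26)/k = 24020 s = 6.673 h.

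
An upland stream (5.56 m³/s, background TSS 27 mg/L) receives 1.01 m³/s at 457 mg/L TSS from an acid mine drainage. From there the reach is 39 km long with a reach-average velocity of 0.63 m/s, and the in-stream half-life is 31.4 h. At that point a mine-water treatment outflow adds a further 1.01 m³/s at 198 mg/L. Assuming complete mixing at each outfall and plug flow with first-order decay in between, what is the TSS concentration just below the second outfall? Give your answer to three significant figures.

81.6 mg/L

Mixed concentration C = ΣQC/ΣQ = (5.560·27.00 + 1.010·457.0) / 6.570 = 611.7/6.570 = 93.10 mg/L; combined flow 6.570 m³/s.
Travel time t = 39·1000 / 0.63 = 61900 s = 17.20 h.
Half-life 31.4 h → k = ln 2 / 31.4 = 0.02207 h⁻¹ = 0.5298 d⁻¹.
First-order decay: C = 93.10·exp(−k·t) = 93.10·0.6841 = 63.70 mg/L.
At the second outfall, C = (6.570·63.70 + 1.010·198.0) / (6.570 + 1.010) = 81.59 mg/L.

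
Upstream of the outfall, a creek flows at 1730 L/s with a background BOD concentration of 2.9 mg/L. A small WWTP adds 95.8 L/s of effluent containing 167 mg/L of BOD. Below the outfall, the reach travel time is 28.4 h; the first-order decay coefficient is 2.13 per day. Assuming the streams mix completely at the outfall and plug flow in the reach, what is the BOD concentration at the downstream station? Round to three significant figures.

0.926 mg/L

Mixed concentration C = ΣQC/ΣQ = (1730·2.900 + 95.80·167.0) / 1826 = 21020/1826 = 11.51 mg/L.
Applying C = C₀e^(−kt): 11.51 × 0.08042 = 0.9257 mg/L.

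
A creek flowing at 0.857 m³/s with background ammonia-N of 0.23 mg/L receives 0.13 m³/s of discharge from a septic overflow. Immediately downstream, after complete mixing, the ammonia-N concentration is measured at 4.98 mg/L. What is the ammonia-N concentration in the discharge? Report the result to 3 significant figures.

Mass balance: 0.8570·0.2300 + 0.1300·Cₑ = 0.9870·4.980
→ Cₑ = (0.9870·4.980 − 0.8570·0.2300) / 0.1300 = 36.29 mg/L.

36.3 mg/L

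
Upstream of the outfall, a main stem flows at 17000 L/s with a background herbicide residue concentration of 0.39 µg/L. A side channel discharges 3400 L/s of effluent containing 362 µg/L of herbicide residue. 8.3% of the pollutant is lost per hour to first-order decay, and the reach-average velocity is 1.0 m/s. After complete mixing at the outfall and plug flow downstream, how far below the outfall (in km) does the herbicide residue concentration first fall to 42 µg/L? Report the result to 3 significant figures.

Conservation of mass: C = (17000·0.3900 + 3400·362.0) / 20400 = 1237000/20400 = 60.66 µg/L.
8.3%/h lost → k = −ln(1 − 0.083) = 0.08665 h⁻¹.
Set 60.66·exp(−k·t) = 42 → t = ln(60.66/42)/k = 15270 s = 4.242 h.
Distance = v·t = 1.0·15270 = 15270 m = 15.27 km.

15.3 km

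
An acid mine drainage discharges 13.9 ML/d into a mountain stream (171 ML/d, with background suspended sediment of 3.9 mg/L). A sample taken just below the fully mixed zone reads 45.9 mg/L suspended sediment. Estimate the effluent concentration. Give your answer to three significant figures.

Mass balance: 171.0·3.900 + 13.90·Cₑ = 184.9·45.90
→ Cₑ = (184.9·45.90 − 171.0·3.900) / 13.90 = 562.6 mg/L.

563 mg/L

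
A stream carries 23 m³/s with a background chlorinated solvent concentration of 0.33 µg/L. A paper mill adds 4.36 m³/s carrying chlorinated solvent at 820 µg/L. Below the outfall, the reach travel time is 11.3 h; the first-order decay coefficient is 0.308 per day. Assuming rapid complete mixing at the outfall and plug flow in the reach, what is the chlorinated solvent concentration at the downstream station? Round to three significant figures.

Mass balance: C = (23.00·0.3300 + 4.360·820.0) / 27.36 = 3583/27.36 = 130.9 µg/L.
After decay, C = 130.9 × e^(−kt) = 130.9 × 0.8650 = 113.3 µg/L.

113 µg/L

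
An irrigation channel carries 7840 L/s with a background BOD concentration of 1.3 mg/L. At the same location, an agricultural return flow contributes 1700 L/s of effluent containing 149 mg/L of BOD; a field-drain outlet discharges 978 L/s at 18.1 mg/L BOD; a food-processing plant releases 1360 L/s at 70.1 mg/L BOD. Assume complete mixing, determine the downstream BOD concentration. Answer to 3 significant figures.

31.7 mg/L

Mass balance: C = (7840·1.300 + 1700·149.0 + 978.0·18.10 + 1360·70.10) / 11880 = 376500/11880 = 31.70 mg/L.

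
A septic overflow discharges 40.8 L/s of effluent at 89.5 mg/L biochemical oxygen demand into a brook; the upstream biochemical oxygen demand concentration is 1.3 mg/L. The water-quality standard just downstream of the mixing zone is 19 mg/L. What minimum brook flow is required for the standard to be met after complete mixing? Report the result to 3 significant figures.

Set C_mix = 19: (Q·1.300 + 40.80·89.50) / (Q + 40.80) = 19
→ Q = 40.80·(89.50 − 19)/(19 − 1.300) = 162.5 L/s.

163 L/s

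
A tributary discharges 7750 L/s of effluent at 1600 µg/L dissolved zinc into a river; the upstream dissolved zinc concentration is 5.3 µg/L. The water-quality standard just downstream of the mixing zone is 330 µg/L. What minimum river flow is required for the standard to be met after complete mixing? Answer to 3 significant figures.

30300 L/s

Set C_mix = 330: (Q·5.300 + 7750·1600) / (Q + 7750) = 330
→ Q = 7750·(1600 − 330)/(330 − 5.300) = 30310 L/s.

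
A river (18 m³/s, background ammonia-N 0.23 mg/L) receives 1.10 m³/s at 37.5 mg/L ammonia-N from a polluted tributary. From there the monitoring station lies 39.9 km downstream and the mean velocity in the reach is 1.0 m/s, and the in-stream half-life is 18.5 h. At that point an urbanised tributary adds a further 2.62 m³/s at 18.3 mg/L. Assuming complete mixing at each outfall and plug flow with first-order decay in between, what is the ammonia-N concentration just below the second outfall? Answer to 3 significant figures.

Mass balance: C = (18.00·0.2300 + 1.100·37.50) / 19.10 = 45.39/19.10 = 2.376 mg/L; combined flow 19.10 m³/s.
Travel time t = 39.9·1000 / 1.0 = 39900 s = 11.08 h.
Half-life 18.5 h → k = ln 2 / 18.5 = 0.03747 h⁻¹ = 0.8992 d⁻¹.
First-order decay: C = 2.376·exp(−k·t) = 2.376·0.6602 = 1.569 mg/L.
Second outfall: C = (19.10·1.569 + 2.620·18.30)/21.72 = 3.587 mg/L.

3.59 mg/L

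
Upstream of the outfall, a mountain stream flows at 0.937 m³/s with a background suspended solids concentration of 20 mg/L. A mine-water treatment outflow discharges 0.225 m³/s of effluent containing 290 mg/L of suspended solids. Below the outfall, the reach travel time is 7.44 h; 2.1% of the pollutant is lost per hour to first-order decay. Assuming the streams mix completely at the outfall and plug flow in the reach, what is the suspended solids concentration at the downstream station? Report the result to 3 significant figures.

Flow-weighted average: C = (0.9370·20.00 + 0.2250·290.0) / 1.162 = 83.99/1.162 = 72.28 mg/L.
2.1%/h lost → k = −ln(1 − 0.021) = 0.02122 h⁻¹.
First-order decay: C = 72.28·exp(−k·t) = 72.28·0.8539 = 61.72 mg/L.

61.7 mg/L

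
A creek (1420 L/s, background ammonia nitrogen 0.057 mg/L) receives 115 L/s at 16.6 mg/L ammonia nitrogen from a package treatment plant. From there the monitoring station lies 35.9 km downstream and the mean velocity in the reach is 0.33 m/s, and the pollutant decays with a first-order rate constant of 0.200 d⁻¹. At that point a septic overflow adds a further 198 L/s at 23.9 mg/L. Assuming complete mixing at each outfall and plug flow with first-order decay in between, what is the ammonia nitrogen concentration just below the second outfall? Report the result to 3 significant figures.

3.62 mg/L

Flow-weighted average: C = (1420·0.05700 + 115.0·16.60) / 1535 = 1990/1535 = 1.296 mg/L; combined flow 1535 L/s.
Travel time t = 35.9·1000 / 0.33 = 108800 s = 30.22 h.
Applying C = C₀e^(−kt): 1.296 × 0.7774 = 1.008 mg/L.
Second outfall: C = (1535·1.008 + 198.0·23.90)/1733 = 3.623 mg/L.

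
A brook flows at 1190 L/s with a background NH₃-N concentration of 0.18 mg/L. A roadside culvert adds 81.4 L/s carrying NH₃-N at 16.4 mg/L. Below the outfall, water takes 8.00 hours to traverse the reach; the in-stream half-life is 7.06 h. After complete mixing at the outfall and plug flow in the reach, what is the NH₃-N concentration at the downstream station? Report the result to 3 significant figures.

After mixing, C = (1190·0.1800 + 81.40·16.40) / 1271 = 1549/1271 = 1.218 mg/L.
Half-life 7.06 h → k = ln 2 / 7.06 = 0.09818 h⁻¹ = 2.356 d⁻¹.
Applying C = C₀e^(−kt): 1.218 × 0.4559 = 0.5555 mg/L.

0.556 mg/L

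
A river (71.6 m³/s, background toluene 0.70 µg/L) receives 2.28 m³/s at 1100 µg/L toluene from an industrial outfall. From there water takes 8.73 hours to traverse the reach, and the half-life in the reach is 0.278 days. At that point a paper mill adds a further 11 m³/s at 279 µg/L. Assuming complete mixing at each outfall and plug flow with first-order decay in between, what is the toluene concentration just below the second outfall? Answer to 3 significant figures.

Mixed concentration C = ΣQC/ΣQ = (71.60·0.7000 + 2.280·1100) / 73.88 = 2558/73.88 = 34.63 µg/L; combined flow 73.88 m³/s.
Half-life 0.278 d → k = ln 2 / 0.278 = 2.493 d⁻¹.
Decay over the reach: 34.63·exp(−kt) = 34.63·0.4038 = 13.98 µg/L.
At the second outfall, C = (73.88·13.98 + 11.00·279.0) / (73.88 + 11.00) = 48.33 µg/L.

48.3 µg/L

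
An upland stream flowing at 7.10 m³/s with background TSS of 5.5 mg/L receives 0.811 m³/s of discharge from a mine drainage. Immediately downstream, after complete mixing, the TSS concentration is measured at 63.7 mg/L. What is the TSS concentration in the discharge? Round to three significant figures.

573 mg/L

Mass balance: 7.100·5.500 + 0.8110·Cₑ = 7.911·63.70
→ Cₑ = (7.911·63.70 − 7.100·5.500) / 0.8110 = 573.2 mg/L.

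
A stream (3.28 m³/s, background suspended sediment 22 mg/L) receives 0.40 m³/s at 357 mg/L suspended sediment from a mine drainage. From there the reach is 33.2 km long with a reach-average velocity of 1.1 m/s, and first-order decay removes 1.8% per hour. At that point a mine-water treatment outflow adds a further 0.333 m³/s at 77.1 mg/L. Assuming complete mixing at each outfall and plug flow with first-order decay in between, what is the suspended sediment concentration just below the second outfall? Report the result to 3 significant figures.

After mixing, C = (3.280·22.00 + 0.4000·357.0) / 3.680 = 215.0/3.680 = 58.41 mg/L; combined flow 3.680 m³/s.
Travel time t = 33.2·1000 / 1.1 = 30180 s = 8.384 h.
1.8%/h lost → k = −ln(1 − 0.018) = 0.01816 h⁻¹.
First-order decay: C = 58.41·exp(−k·t) = 58.41·0.8587 = 50.16 mg/L.
At the second outfall, C = (3.680·50.16 + 0.3330·77.10) / (3.680 + 0.3330) = 52.40 mg/L.

52.4 mg/L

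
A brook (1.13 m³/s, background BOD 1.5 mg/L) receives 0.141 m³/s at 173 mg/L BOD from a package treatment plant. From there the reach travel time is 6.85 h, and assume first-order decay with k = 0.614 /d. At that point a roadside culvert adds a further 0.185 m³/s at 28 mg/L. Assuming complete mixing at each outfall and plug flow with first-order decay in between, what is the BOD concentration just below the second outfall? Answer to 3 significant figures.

Conservation of mass: C = (1.130·1.500 + 0.1410·173.0) / 1.271 = 26.09/1.271 = 20.53 mg/L; combined flow 1.271 m³/s.
First-order decay: C = 20.53·exp(−k·t) = 20.53·0.8393 = 17.23 mg/L.
Second outfall: C = (1.271·17.23 + 0.1850·28.00)/1.456 = 18.60 mg/L.

18.6 mg/L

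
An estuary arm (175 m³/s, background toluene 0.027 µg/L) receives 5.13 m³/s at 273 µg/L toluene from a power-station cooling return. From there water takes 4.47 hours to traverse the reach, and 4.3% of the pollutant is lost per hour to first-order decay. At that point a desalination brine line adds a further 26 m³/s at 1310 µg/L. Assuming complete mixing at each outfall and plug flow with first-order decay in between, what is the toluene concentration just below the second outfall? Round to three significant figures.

171 µg/L

Mixed concentration C = ΣQC/ΣQ = (175.0·0.02700 + 5.130·273.0) / 180.1 = 1405/180.1 = 7.801 µg/L; combined flow 180.1 m³/s.
4.3%/h lost → k = −ln(1 − 0.043) = 0.04395 h⁻¹.
After decay, C = 7.801 × e^(−kt) = 7.801 × 0.8216 = 6.410 µg/L.
Second outfall: C = (180.1·6.410 + 26.00·1310)/206.1 = 170.8 µg/L.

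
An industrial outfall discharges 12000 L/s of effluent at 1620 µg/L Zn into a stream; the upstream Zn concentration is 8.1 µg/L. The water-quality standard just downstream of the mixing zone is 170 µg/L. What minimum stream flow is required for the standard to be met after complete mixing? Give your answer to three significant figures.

107000 L/s

Set C_mix = 170: (Q·8.100 + 12000·1620) / (Q + 12000) = 170
→ Q = 12000·(1620 − 170)/(170 − 8.100) = 107500 L/s.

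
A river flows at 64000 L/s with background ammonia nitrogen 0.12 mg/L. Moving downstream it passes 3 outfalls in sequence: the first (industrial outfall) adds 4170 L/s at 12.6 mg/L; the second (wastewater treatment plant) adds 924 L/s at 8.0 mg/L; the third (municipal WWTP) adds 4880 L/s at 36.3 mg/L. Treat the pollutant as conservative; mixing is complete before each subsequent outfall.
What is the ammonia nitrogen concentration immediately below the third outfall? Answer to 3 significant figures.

After outfall 1: Q = 64000 + 4170 = 68170 L/s; C = (64000·0.1200 + 4170·12.60)/68170 = 0.8834 mg/L.
After outfall 2: Q = 68170 + 924.0 = 69090 L/s; C = (68170·0.8834 + 924.0·8.000)/69090 = 0.9786 mg/L.
After outfall 3: Q = 69090 + 4880 = 73970 L/s; C = (69090·0.9786 + 4880·36.30)/73970 = 3.309 mg/L.

3.31 mg/L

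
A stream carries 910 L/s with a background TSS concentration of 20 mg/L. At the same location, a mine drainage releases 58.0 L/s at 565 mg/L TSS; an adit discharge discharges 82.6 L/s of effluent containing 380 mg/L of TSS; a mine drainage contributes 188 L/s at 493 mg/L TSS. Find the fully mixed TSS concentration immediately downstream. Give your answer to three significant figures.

141 mg/L

After mixing, C = (910.0·20.00 + 58.00·565.0 + 82.60·380.0 + 188.0·493.0) / 1239 = 175000/1239 = 141.3 mg/L.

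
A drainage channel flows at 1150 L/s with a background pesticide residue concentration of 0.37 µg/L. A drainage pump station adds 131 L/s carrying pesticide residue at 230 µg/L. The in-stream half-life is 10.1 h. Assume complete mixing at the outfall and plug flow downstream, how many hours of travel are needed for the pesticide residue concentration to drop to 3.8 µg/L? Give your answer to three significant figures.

Mass balance: C = (1150·0.3700 + 131.0·230.0) / 1281 = 30560/1281 = 23.85 µg/L.
Half-life 10.1 h → k = ln 2 / 10.1 = 0.06863 h⁻¹ = 1.647 d⁻¹.
23.85·exp(−k·t) = 3.8 → t = ln(23.85/3.8)/k = 96360 s = 26.77 h.

26.8 h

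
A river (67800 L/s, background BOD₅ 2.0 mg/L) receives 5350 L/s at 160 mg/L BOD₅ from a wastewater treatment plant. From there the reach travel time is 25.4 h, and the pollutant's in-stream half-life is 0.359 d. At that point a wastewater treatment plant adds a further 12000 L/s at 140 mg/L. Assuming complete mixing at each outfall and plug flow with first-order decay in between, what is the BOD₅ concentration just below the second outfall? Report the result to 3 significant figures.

Mass balance: C = (67800·2.000 + 5350·160.0) / 73150 = 991600/73150 = 13.56 mg/L; combined flow 73150 L/s.
Half-life 0.359 d → k = ln 2 / 0.359 = 1.931 d⁻¹.
First-order decay: C = 13.56·exp(−k·t) = 13.56·0.1296 = 1.757 mg/L.
At the second outfall, C = (73150·1.757 + 12000·140.0) / (73150 + 12000) = 21.24 mg/L.

21.2 mg/L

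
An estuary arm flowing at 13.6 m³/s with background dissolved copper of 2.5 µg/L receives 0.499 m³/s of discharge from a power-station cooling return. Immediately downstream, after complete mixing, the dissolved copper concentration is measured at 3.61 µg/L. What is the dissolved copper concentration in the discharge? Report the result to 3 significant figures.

33.9 µg/L

Mass balance: 13.60·2.500 + 0.4990·Cₑ = 14.10·3.610
→ Cₑ = (14.10·3.610 − 13.60·2.500) / 0.4990 = 33.86 µg/L.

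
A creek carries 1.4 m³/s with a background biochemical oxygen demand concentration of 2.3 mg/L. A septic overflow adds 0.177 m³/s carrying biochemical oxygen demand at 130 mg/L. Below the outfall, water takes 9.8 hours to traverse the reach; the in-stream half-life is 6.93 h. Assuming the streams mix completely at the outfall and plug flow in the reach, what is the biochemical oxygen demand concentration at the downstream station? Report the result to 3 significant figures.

6.24 mg/L

After mixing, C = (1.400·2.300 + 0.1770·130.0) / 1.577 = 26.23/1.577 = 16.63 mg/L.
Half-life 6.93 h → k = ln 2 / 6.93 = 0.1000 h⁻¹ = 2.401 d⁻¹.
After decay, C = 16.63 × e^(−kt) = 16.63 × 0.3752 = 6.241 mg/L.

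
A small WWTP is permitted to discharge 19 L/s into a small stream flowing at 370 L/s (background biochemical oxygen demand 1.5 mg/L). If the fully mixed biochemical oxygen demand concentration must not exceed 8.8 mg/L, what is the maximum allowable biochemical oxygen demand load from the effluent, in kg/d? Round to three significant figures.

Mass balance at the limit: 370.0·1.500 + 19.00·Cₑ = 389.0·8.8 → Cₑ = 151.0 mg/L.
19.00 L/s = 0.01900 m³/s. Load = 0.01900 m³/s × 151.0 g/m³ × 86 400 s/d = 247.8 kg/d.

248 kg/d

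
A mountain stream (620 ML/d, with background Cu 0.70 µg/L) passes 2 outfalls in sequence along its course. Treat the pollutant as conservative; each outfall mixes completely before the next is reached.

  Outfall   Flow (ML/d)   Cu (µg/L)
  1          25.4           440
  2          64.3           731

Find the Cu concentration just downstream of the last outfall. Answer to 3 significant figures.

After outfall 1: Q = 620.0 + 25.40 = 645.4 ML/d; C = (620.0·0.7000 + 25.40·440.0)/645.4 = 17.99 µg/L.
After outfall 2: Q = 645.4 + 64.30 = 709.7 ML/d; C = (645.4·17.99 + 64.30·731.0)/709.7 = 82.59 µg/L.

82.6 µg/L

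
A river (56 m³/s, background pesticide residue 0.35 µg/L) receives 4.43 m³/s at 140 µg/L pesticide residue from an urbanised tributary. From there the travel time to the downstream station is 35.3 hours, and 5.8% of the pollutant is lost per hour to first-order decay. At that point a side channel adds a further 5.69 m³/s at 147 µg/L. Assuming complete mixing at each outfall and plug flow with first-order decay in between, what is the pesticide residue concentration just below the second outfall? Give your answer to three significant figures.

After mixing, C = (56.00·0.3500 + 4.430·140.0) / 60.43 = 639.8/60.43 = 10.59 µg/L; combined flow 60.43 m³/s.
5.8%/h lost → k = −ln(1 − 0.058) = 0.05975 h⁻¹.
After decay, C = 10.59 × e^(−kt) = 10.59 × 0.1213 = 1.285 µg/L.
At the second outfall, C = (60.43·1.285 + 5.690·147.0) / (60.43 + 5.690) = 13.82 µg/L.

13.8 µg/L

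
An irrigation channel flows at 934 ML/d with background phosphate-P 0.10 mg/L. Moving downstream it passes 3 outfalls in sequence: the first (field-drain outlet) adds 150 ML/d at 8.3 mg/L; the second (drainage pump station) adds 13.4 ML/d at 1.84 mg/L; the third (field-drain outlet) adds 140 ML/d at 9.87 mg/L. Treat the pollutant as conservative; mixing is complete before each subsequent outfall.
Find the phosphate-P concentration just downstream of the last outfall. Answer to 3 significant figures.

Below outfall 1: Q → 1084 ML/d, C = (934.0·0.1000 + 150.0·8.300)/1084 = 1.235 mg/L.
Below outfall 2: Q → 1097 ML/d, C = (1084·1.235 + 13.40·1.840)/1097 = 1.242 mg/L.
Below outfall 3: Q → 1237 ML/d, C = (1097·1.242 + 140.0·9.870)/1237 = 2.218 mg/L.

2.22 mg/L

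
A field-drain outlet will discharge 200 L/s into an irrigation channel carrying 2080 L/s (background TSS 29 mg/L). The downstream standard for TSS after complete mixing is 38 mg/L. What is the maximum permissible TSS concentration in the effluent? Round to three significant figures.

At the limit, (Qr·Cr + Qe·Cₑ)/(Qr + Qe) = 38:
Cₑ = (2280·38 − 2080·29.00) / 200.0 = 131.6 mg/L.

132 mg/L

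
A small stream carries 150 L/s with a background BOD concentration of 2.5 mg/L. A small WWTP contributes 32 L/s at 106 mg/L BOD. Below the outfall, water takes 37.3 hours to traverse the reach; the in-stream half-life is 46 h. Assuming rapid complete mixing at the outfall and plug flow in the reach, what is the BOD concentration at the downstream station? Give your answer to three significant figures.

Mass balance: C = (150.0·2.500 + 32.00·106.0) / 182.0 = 3767/182.0 = 20.70 mg/L.
Half-life 46 h → k = ln 2 / 46 = 0.01507 h⁻¹ = 0.3616 d⁻¹.
Decay over the reach: 20.70·exp(−kt) = 20.70·0.5700 = 11.80 mg/L.

11.8 mg/L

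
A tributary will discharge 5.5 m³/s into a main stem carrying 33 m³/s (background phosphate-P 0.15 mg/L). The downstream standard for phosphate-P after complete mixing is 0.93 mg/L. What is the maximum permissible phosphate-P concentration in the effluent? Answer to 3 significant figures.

At the limit, (Qr·Cr + Qe·Cₑ)/(Qr + Qe) = 0.93:
Cₑ = (38.50·0.93 − 33.00·0.1500) / 5.500 = 5.610 mg/L.

5.61 mg/L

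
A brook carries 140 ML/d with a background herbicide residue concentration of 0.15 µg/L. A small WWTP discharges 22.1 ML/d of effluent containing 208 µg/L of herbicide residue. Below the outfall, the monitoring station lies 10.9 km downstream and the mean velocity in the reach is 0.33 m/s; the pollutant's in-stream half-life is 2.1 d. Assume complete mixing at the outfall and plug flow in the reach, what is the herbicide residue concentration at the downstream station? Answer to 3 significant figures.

25.1 µg/L

After mixing, C = (140.0·0.1500 + 22.10·208.0) / 162.1 = 4618/162.1 = 28.49 µg/L.
Travel time t = 10.9·1000 / 0.33 = 33030 s = 9.175 h.
Half-life 2.1 d → k = ln 2 / 2.1 = 0.3301 d⁻¹.
Decay over the reach: 28.49·exp(−kt) = 28.49·0.8815 = 25.11 µg/L.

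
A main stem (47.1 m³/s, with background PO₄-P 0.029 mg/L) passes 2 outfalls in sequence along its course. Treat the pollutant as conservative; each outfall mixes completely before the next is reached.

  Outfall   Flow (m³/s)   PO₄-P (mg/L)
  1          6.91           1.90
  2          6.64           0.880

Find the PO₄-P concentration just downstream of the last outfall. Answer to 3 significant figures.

Outfall 1: combined Q = 54.01 m³/s; C = (47.10·0.02900 + 6.910·1.900)/54.01 = 0.2684 mg/L.
Outfall 2: combined Q = 60.65 m³/s; C = (54.01·0.2684 + 6.640·0.8800)/60.65 = 0.3353 mg/L.

0.335 mg/L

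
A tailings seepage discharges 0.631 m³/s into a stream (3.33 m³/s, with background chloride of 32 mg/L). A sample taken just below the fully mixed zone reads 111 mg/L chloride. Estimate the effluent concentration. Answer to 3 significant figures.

528 mg/L

Mass balance: 3.330·32.00 + 0.6310·Cₑ = 3.961·111.0
→ Cₑ = (3.961·111.0 − 3.330·32.00) / 0.6310 = 527.9 mg/L.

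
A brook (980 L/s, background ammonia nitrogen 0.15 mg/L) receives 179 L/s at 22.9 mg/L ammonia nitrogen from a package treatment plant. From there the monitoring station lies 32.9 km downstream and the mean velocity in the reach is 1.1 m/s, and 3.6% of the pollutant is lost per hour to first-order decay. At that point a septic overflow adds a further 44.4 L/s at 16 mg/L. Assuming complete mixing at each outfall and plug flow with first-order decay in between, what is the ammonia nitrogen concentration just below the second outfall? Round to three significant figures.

3.19 mg/L

Mixed concentration C = ΣQC/ΣQ = (980.0·0.1500 + 179.0·22.90) / 1159 = 4246/1159 = 3.664 mg/L; combined flow 1159 L/s.
Travel time t = 32.9·1000 / 1.1 = 29910 s = 8.308 h.
3.6%/h lost → k = −ln(1 − 0.036) = 0.03666 h⁻¹.
After decay, C = 3.664 × e^(−kt) = 3.664 × 0.7374 = 2.702 mg/L.
At the second outfall, C = (1159·2.702 + 44.40·16.00) / (1159 + 44.40) = 3.192 mg/L.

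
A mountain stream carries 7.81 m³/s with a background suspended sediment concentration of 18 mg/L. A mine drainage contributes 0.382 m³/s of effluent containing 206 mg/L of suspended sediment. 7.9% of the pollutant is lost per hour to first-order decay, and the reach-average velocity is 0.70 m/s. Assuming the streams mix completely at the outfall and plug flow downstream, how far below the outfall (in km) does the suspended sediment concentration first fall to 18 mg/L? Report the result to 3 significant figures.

After mixing, C = (7.810·18.00 + 0.3820·206.0) / 8.192 = 219.3/8.192 = 26.77 mg/L.
7.9%/h lost → k = −ln(1 − 0.079) = 0.08230 h⁻¹.
Set 26.77·exp(−k·t) = 18 → t = ln(26.77/18)/k = 17360 s = 4.821 h.
Distance = v·t = 0.70·17360 = 12150 m = 12.15 km.

12.2 km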